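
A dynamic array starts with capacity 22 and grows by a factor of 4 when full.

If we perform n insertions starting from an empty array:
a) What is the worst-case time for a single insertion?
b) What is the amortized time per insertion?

(a) Worst-case single insertion: O(n) -- when the array is full at capacity c, the resize copies all c elements, and c can be Theta(n).
(b) Resizes happen at sizes 22, 88, 352, ... Total copy cost for n insertions: 22 + 88 + ... = O(n) (geometric series with ratio 1/4). Amortized cost per insertion: O(n)/n = O(1).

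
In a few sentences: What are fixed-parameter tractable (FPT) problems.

A problem parameterized by k is FPT if it can be solved in time f(k) * n^O(1), where f is any computable function of k alone. Vertex Cover parameterized by solution size k is FPT: O(2^k * n). The W-hierarchy (W[1], W[2], ...) classifies parameterized problems by hardness; Clique parameterized by clique size is W[1]-complete.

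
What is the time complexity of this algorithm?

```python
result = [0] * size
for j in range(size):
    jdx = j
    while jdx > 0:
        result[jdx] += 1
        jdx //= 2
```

Time complexity: O(n log n).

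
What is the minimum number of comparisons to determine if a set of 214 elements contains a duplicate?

Determining if 214 elements are all distinct requires Omega(n log n) comparisons in the comparison model. This follows from the element distinctness lower bound.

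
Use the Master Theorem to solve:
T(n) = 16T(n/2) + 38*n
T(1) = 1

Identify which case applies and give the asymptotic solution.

a=16, b=2, f(n)=38*n.
log_2(16) = 4 > 1.
Since f(n) = O(n^1) is polynomially smaller than n^4, Case 1 applies.
T(n) = Theta(n^4).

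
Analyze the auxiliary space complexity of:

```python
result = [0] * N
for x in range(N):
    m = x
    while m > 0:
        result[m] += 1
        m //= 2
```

Space complexity: O(n).
Auxiliary storage grows linearly with the input size n in the worst case.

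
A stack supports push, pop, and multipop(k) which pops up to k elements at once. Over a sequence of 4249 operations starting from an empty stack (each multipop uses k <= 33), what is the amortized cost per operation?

Each element is pushed exactly once and popped at most once (whether by pop or as part of a multipop). So the total number of individual pops over the whole sequence is at most the number of pushes, which is at most 4249. Total work <= 2 * 4249, hence O(1) amortized per operation.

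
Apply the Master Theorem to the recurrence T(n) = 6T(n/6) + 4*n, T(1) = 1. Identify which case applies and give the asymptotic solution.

a=6, b=6, f(n)=4*n.
log_6(6) = 1, so n^(log_b(a)) = n.
f(n) = Theta(n), so Case 2 applies.
T(n) = Theta(n log n).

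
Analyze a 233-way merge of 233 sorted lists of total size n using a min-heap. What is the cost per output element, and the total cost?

Maintain a min-heap of size 233 holding the current head of each list. Each output step does one extract-min (O(log 233)) and one insert of that list's next element (O(log 233)). Each of the n elements passes through the heap exactly once, so the total cost is O(n log 233), i.e. O(log 233) per output element.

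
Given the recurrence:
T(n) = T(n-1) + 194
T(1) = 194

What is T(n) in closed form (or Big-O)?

Unrolling: T(n) = T(n-1) + 194 = T(n-2) + 2*194 = ... = T(1) + (n-1)*194 = 194 + (n-1)*194 = 194n.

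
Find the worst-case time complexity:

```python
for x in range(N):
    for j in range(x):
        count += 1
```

Time complexity: O(n^2).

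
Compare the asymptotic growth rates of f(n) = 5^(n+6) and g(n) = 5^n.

f(n) = 5^(n+6) and g(n) = 5^n are Theta of each other: 5^(n+6) = 5^6 * 5^n = Theta(5^n).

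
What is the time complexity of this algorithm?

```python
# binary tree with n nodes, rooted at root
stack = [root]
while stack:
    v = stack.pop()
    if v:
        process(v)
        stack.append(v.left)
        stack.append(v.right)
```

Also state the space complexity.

Time complexity: O(n).
Space complexity: O(n).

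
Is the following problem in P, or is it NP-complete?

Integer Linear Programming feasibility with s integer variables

This problem is NP-complete: ILP feasibility is NP-complete (LP relaxation is in P).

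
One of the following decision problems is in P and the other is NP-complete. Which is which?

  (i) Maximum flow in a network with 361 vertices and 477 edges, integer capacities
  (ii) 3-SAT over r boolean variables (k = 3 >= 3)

(i) is P: Edmonds-Karp / push-relabel run in polynomial time.
(ii) is NP-complete: 3-SAT is NP-complete (Cook-Levin); k-SAT for k>=3 reduces from 3-SAT.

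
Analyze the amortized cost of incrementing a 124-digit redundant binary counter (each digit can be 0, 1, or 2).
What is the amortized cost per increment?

A redundant counter on 124 digits allows digit values 0, 1, 2. Increment adds 1 to the least significant digit and carries any 2 to a 0 plus +1 on the next digit. With potential Phi = (number of 2-digits), each increment does O(1) actual work plus a chain of carries, each of which decreases Phi by 1. Amortized O(1).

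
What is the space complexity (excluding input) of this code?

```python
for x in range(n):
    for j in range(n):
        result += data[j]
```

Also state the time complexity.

Space complexity: O(1).
Only a constant amount of auxiliary storage is used; nothing grows with n.
Time complexity: O(n^2).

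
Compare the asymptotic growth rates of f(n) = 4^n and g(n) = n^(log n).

f(n) = 4^n grows faster: take logs: log(n^(log n)) = (log n)^2, log(4^n) = n log 4; n dominates (log n)^2.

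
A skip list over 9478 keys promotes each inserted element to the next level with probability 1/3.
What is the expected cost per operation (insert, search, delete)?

Expected number of levels is O(log_3(9478)) = O(log n). A search visits O(1) expected nodes per level over O(log n) levels. Insert/delete are a search plus O(1) pointer updates per level. Expected O(log n) per operation.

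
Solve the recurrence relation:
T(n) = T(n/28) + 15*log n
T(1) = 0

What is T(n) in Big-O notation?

Each of the log_28(n) levels adds O(log n). T(n) = O(log^2 n).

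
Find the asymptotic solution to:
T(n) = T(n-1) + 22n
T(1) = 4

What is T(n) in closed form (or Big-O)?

Unrolling: T(n) = 4 + 22*(2 + 3 + ... + n) = 4 + 22*(n(n+1)/2 - 1) = O(n^2).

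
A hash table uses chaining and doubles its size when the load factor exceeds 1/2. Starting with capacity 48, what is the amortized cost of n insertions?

Rehashing occurs when load exceeds 1/2. Total rehash cost is geometric series summing to O(n). Each insertion itself is O(1). Amortized: O(1).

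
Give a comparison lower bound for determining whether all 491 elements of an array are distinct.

In the algebraic decision-tree model, the YES region for element distinctness on 491 elements has 491! connected components (one per ordering). Ben-Or's theorem then gives a lower bound of Omega(log(n!)) = Omega(n log n).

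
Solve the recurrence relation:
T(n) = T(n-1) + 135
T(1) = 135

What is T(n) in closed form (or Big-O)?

Unrolling: T(n) = T(n-1) + 135 = T(n-2) + 2*135 = ... = T(1) + (n-1)*135 = 135 + (n-1)*135 = 135n.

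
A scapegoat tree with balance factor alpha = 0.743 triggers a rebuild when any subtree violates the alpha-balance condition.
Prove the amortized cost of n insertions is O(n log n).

Define potential Phi = c * sum of |size(left(v)) - size(right(v))| over all nodes. An insertion at depth d costs O(d) = O(log n) and increases Phi by O(log n). When a rebuild of subtree of size s occurs, it costs O(s) but reduces Phi by Omega(s). With alpha = 0.743, between rebuilds Omega(s) insertions must occur. Amortized cost per insertion: O(log n).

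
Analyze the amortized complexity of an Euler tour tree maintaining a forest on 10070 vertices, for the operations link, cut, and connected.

An Euler tour tree stores each tree's Euler tour as a balanced BST keyed by tour position. On 10070 vertices: link concatenates two tours via O(1) splits/joins of size <= 2*10070 (O(log n)); cut splits the tour at the two occurrences of the edge (O(log n)); connected compares BST roots (O(log n) to find the root). All O(log n) amortized.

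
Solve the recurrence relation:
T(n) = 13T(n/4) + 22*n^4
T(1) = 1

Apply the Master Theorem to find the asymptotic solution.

a=13, b=4, f(n)=22*n^4. log_4(13) = 1.85 < 4. Case 3: T(n) = O(n^4).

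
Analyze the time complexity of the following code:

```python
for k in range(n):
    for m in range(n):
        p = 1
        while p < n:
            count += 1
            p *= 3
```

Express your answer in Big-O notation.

Time complexity: O(n^2 log n).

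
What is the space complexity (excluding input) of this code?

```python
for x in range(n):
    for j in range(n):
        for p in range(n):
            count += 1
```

Space complexity: O(1).
Only a constant amount of auxiliary storage is used; nothing grows with n.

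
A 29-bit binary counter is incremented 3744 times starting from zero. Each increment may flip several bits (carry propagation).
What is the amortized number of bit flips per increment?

Bit i flips on every 2^i-th increment, so over 3744 increments bit i flips floor(3744/2^i) times. Summing over i: total flips < 2 * 3744. Amortized: < 2 = O(1) per increment.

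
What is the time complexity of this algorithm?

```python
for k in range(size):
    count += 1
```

Time complexity: O(n).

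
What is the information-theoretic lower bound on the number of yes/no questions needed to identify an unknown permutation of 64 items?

There are 64! = 126886932185884164103433389335161480802865516174545192198801894375214704230400000000000000 permutations. Each yes/no question gives at most 1 bit, so at least ceil(log_2(126886932185884164103433389335161480802865516174545192198801894375214704230400000000000000)) = 296 questions are needed.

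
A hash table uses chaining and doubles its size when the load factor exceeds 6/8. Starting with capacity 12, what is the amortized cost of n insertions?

Rehashing occurs when load exceeds 6/8. Total rehash cost is geometric series summing to O(n). Each insertion itself is O(1). Amortized: O(1).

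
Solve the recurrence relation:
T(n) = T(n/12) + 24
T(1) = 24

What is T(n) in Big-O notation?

Each step divides n by 12 and adds 24. After log_12(n) steps, T(n) = O(log n).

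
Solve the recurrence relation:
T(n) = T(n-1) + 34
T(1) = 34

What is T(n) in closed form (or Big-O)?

Unrolling: T(n) = T(n-1) + 34 = T(n-2) + 2*34 = ... = T(1) + (n-1)*34 = 34 + (n-1)*34 = 34n.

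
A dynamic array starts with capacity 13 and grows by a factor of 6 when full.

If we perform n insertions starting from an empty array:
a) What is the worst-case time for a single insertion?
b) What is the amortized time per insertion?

(a) Worst-case single insertion: O(n) -- when the array is full at capacity c, the resize copies all c elements, and c can be Theta(n).
(b) Resizes happen at sizes 13, 78, 468, ... Total copy cost for n insertions: 13 + 78 + ... = O(n) (geometric series with ratio 1/6). Amortized cost per insertion: O(n)/n = O(1).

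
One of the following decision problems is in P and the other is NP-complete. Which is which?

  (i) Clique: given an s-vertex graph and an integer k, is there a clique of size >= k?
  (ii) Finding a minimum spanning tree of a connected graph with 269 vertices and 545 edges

(i) is NP-complete: complement of Independent Set / Vertex Cover (with k part of the input).
(ii) is P: Kruskal's / Prim's algorithms run in polynomial time.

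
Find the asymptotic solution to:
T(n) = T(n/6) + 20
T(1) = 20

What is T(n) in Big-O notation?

Each step divides n by 6 and adds 20. After log_6(n) steps, T(n) = O(log n).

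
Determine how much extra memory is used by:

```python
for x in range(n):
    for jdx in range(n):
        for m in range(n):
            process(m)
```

Space complexity: O(1).
Only a constant amount of auxiliary storage is used; nothing grows with n.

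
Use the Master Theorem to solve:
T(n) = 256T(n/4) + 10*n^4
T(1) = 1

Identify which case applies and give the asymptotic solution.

a=256, b=4, f(n)=10*n^4.
log_4(256) = 4, so n^(log_b(a)) = n^4.
f(n) = Theta(n^4), so Case 2 applies.
T(n) = Theta(n^4 log n).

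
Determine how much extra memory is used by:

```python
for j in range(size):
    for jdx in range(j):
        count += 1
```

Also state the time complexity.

Space complexity: O(1).
Only a constant amount of auxiliary storage is used; nothing grows with n.
Time complexity: O(n^2).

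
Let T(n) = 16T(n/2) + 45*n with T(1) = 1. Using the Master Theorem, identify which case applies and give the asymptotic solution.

a=16, b=2, f(n)=45*n.
log_2(16) = 4 > 1.
Since f(n) = O(n^1) is polynomially smaller than n^4, Case 1 applies.
T(n) = Theta(n^4).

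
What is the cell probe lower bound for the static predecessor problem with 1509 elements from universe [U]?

The Patrascu-Thorup lower bound shows any data structure on n = 1509 elements using O(n * polylog(n)) space requires Omega(log log U) query time. van Emde Boas trees achieve O(log log U) with O(U) space.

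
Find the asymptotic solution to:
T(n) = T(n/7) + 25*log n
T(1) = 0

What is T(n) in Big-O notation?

Each of the log_7(n) levels adds O(log n). T(n) = O(log^2 n).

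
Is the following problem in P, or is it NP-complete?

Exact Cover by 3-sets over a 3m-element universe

This problem is NP-complete: one of Karp's 21 NP-complete problems.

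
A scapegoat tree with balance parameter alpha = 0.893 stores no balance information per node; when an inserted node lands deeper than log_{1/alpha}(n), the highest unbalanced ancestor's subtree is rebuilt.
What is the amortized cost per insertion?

Search/insert path is O(log n). A rebuild of a subtree of size s costs O(s), but with alpha = 0.893 at least Omega(s) insertions must have occurred in that subtree since its last rebuild. Charging O(1) of the rebuild to each such insertion gives O(log n) amortized.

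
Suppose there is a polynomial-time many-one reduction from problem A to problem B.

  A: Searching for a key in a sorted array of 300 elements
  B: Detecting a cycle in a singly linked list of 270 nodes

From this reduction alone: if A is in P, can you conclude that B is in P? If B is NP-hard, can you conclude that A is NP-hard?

A poly-time reduction A <=_p B transfers tractability DOWN (B easy => A easy) and hardness UP (A hard => B hard), not the reverse.
From A in P, the reduction alone does NOT give B in P: any problem in P trivially reduces to SAT, yet SAT is not known to be in P.
From B NP-hard, the reduction alone does NOT give A NP-hard: again, easy problems reduce to hard ones.
(Here in fact A is P and B is P.)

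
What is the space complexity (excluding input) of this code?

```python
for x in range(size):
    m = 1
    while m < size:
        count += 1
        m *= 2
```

Space complexity: O(1).
Only a constant amount of auxiliary storage is used; nothing grows with n.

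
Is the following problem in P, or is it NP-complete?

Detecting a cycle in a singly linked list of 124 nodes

This problem is in P: Floyd's tortoise-and-hare runs in O(n) time, O(1) space.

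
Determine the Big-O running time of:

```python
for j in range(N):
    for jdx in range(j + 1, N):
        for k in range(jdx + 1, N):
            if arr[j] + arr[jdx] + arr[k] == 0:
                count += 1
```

Time complexity: O(n^3).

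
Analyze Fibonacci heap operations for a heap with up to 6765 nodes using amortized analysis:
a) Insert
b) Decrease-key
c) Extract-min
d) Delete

Fibonacci heaps use lazy consolidation. Potential function Phi = t + 2m (t = number of trees, m = marked nodes).
- Insert: O(1) actual, Delta Phi = +1 (one new tree) => O(1) amortized.
- Decrease-key: with c cascading cuts, actual cost is O(c); Delta Phi <= c - 2(c-1) + 2 = 4 - c (c new trees; >= c-1 marks cleared; <= 1 new mark). Amortized O(c) + (4 - c) = O(1).
- Extract-min: O(D(n) + t) actual; consolidation drops t to <= D(n)+1, so Delta Phi pays for the t term. D(n) = O(log n) for n = 6765 => O(log n) amortized.
- Delete: decrease-key to -inf then extract-min = O(log n).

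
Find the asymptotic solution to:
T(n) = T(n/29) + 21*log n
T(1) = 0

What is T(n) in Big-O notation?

Each of the log_29(n) levels adds O(log n). T(n) = O(log^2 n).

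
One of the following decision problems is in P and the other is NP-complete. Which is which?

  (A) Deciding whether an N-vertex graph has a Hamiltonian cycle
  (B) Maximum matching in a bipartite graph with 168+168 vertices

(A) is NP-complete: one of Karp's 21 NP-complete problems.
(B) is P: Hopcroft-Karp runs in O(E sqrt(V)).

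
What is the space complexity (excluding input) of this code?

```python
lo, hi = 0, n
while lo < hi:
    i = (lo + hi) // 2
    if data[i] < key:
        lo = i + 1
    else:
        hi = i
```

Space complexity: O(1).
Only a constant amount of auxiliary storage is used; nothing grows with n.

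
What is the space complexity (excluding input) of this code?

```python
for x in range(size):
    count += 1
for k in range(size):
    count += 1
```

Space complexity: O(1).
Only a constant amount of auxiliary storage is used; nothing grows with n.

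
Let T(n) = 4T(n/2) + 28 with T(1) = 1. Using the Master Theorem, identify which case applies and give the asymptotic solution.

a=4, b=2, f(n)=28.
log_2(4) = 2 > 0.
Since f(n) = O(n^0) is polynomially smaller than n^2, Case 1 applies.
T(n) = Theta(n^2).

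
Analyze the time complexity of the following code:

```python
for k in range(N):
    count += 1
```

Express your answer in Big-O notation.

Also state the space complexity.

Time complexity: O(n).
Space complexity: O(1).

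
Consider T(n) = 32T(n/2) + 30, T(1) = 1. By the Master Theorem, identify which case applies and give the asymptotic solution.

a=32, b=2, f(n)=30.
log_2(32) = 5 > 0.
Since f(n) = O(n^0) is polynomially smaller than n^5, Case 1 applies.
T(n) = Theta(n^5).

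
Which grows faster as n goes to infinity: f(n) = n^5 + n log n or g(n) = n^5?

f(n) = n^5 + n log n and g(n) = n^5 are Theta of each other: the lower-order n log n term is o(n^5); both are Theta(n^5).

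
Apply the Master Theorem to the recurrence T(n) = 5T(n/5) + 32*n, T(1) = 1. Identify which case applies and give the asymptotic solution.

a=5, b=5, f(n)=32*n.
log_5(5) = 1, so n^(log_b(a)) = n.
f(n) = Theta(n), so Case 2 applies.
T(n) = Theta(n log n).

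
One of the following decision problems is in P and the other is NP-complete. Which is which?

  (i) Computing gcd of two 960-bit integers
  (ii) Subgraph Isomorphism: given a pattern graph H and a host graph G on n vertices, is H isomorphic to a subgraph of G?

(i) is P: the Euclidean algorithm runs in polynomial time in the bit-length.
(ii) is NP-complete: generalizes Clique and Hamiltonian Path (pattern size is part of the input).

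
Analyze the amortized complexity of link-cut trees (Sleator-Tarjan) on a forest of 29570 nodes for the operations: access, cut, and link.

Link-cut trees represent the forest using splay trees over preferred paths. With potential Phi = sum over nodes of log(size of virtual subtree), each access on 29570 nodes is O(log 29570) = O(log n) amortized by the splay-tree access lemma. Cut and link are O(1) plus one access.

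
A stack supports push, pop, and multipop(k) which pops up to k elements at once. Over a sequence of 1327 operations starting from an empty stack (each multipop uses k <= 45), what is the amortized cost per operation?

Each element is pushed exactly once and popped at most once (whether by pop or as part of a multipop). So the total number of individual pops over the whole sequence is at most the number of pushes, which is at most 1327. Total work <= 2 * 1327, hence O(1) amortized per operation.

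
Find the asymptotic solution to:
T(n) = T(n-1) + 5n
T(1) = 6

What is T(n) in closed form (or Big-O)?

Unrolling: T(n) = 6 + 5*(2 + 3 + ... + n) = 6 + 5*(n(n+1)/2 - 1) = O(n^2).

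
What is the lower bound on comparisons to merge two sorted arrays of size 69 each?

To merge two sorted arrays of size 69, we need at least 137 comparisons in the worst case. An adversary can force every element to be compared.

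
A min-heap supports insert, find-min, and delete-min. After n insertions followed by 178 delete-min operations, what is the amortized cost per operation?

Insert takes O(log n) worst case. Delete-min takes O(log n). Over a sequence of n inserts and 178 delete-mins, total cost is O((n + 178) log n). Amortized per operation: O(log n).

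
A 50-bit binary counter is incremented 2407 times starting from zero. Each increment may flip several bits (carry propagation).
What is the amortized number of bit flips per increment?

Bit i flips on every 2^i-th increment, so over 2407 increments bit i flips floor(2407/2^i) times. Summing over i: total flips < 2 * 2407. Amortized: < 2 = O(1) per increment.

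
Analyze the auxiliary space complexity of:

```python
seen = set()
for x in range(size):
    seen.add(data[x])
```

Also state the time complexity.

Space complexity: O(n).
Auxiliary storage grows linearly with the input size n in the worst case.
Time complexity: O(n).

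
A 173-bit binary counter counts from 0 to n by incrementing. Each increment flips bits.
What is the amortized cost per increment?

Bit i flips every 2^i increments. Total flips over n increments: sum_{i=0}^{173} n/2^i < 2n. Amortized cost: 2n/n = O(1).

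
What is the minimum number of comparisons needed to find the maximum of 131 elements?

Finding the maximum requires 130 comparisons. Each comparison eliminates exactly one candidate. With 131 candidates, we need 130 eliminations.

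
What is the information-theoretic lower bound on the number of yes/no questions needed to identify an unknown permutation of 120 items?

There are 120! = 6689502913449127057588118054090372586752746333138029810295671352301633557244962989366874165271984981308157637893214090552534408589408121859898481114389650005964960521256960000000000000000000000000000 permutations. Each yes/no question gives at most 1 bit, so at least ceil(log_2(6689502913449127057588118054090372586752746333138029810295671352301633557244962989366874165271984981308157637893214090552534408589408121859898481114389650005964960521256960000000000000000000000000000)) = 661 questions are needed.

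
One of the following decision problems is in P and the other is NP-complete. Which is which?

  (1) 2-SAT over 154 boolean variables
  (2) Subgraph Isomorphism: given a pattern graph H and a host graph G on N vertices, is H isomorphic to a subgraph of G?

(1) is P: 2-SAT is solvable in linear time via implication-graph SCCs.
(2) is NP-complete: generalizes Clique and Hamiltonian Path (pattern size is part of the input).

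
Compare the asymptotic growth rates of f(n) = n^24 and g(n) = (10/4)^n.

g(n) = (10/4)^n grows faster: (10/4)^n is exponential with base 10/4 > 1, dominating every polynomial.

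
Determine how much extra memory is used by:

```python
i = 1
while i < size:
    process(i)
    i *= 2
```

Space complexity: O(1).
Only a constant amount of auxiliary storage is used; nothing grows with n.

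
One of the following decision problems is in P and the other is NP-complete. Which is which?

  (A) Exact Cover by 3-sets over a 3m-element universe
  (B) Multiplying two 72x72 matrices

(A) is NP-complete: one of Karp's 21 NP-complete problems.
(B) is P: the schoolbook algorithm runs in O(n^3).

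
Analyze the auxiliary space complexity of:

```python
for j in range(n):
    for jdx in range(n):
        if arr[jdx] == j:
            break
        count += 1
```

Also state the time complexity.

Space complexity: O(1).
Only a constant amount of auxiliary storage is used; nothing grows with n.
Time complexity: O(n^2).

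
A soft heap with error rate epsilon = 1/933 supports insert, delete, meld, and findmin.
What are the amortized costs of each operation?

Soft heaps (Chazelle) allow up to an epsilon = 1/933 fraction of elements to have corrupted (raised) keys. Insert is O(log(1/epsilon)) = O(log 933) amortized -- the structure maintains heap-ordered binary trees of rank bounded by O(log(1/epsilon)). Meld concatenates root lists: O(1) amortized. Delete and findmin are O(1) amortized.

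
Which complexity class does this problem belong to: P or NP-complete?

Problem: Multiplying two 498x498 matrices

This problem is in P: the schoolbook algorithm runs in O(n^3).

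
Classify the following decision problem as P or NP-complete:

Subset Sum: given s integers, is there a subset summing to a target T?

This problem is NP-complete: one of Karp's 21 NP-complete problems.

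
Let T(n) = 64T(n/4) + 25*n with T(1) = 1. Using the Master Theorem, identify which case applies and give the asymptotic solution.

a=64, b=4, f(n)=25*n.
log_4(64) = 3 > 1.
Since f(n) = O(n^1) is polynomially smaller than n^3, Case 1 applies.
T(n) = Theta(n^3).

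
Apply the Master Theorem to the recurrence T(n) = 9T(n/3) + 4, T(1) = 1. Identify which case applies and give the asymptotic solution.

a=9, b=3, f(n)=4.
log_3(9) = 2 > 0.
Since f(n) = O(n^0) is polynomially smaller than n^2, Case 1 applies.
T(n) = Theta(n^2).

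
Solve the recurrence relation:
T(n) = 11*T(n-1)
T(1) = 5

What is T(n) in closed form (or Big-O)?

Each step multiplies by 11. T(n) = T(1)*11^(n-1) = 5*11^(n-1).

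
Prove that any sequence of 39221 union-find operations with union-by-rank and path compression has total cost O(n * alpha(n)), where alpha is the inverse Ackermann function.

Using Tarjan's analysis with rank-based potential function. Union-by-rank keeps tree height O(log n). Path compression flattens paths during find. For n = 39221 operations, total cost is O(n * alpha(n)), effectively O(n) since alpha grows incredibly slowly.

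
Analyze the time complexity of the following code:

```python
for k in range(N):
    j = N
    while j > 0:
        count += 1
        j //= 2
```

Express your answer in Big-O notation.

Time complexity: O(n log n).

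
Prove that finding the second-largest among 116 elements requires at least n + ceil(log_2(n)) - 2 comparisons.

Lower bound (adversary): identifying the maximum requires 116-1 comparisons (each eliminates one candidate). Assign weight 1 to each element; on each comparison the adversary lets the heavier side win and gives it the loser's weight. The max ends with weight 116, but each comparison it wins at most doubles its weight, so the max must win >= ceil(log_2(116)) = 7 comparisons. The second-largest is one of those 7 direct losers to the max, and identifying which one is largest needs >= 7-1 further comparisons. Total >= 116-1 + 7-1 = 121.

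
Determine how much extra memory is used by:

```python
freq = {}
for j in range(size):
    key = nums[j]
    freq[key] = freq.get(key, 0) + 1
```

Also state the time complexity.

Space complexity: O(n).
Auxiliary storage grows linearly with the input size n in the worst case.
Time complexity: O(n).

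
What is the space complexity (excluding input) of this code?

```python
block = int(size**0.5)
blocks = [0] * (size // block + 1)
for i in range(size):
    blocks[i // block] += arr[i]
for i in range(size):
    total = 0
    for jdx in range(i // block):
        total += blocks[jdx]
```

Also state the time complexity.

Space complexity: O(sqrt(n)).
Storage scales with sqrt(n).
Time complexity: O(n * sqrt(n)).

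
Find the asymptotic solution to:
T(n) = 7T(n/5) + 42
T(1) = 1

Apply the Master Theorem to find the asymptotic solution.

a=7, b=5, f(n)=42. log_5(7) = 1.209. Case 1 of Master Theorem: T(n) = O(n^1.209).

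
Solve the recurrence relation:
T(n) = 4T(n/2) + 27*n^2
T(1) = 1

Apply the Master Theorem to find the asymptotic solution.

a=4, b=2, f(n)=27*n^2. log_2(4) = 2. Case 2: T(n) = O(n^2 log n).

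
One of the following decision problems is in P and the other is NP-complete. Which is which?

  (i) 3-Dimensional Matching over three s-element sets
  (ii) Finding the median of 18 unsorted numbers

(i) is NP-complete: one of Karp's 21 NP-complete problems.
(ii) is P: linear-time selection (median-of-medians) runs in O(n).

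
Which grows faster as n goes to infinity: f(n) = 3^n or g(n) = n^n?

g(n) = n^n grows faster: n^n / 3^n = (n/3)^n -> infinity once n > 3.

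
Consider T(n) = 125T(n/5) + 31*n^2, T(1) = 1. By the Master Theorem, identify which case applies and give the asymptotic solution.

a=125, b=5, f(n)=31*n^2.
log_5(125) = 3 > 2.
Since f(n) = O(n^2) is polynomially smaller than n^3, Case 1 applies.
T(n) = Theta(n^3).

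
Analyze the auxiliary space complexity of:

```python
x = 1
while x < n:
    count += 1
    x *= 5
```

Space complexity: O(1).
Only a constant amount of auxiliary storage is used; nothing grows with n.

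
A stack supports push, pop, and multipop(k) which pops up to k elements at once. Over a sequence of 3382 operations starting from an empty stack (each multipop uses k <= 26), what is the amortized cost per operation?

Each element is pushed exactly once and popped at most once (whether by pop or as part of a multipop). So the total number of individual pops over the whole sequence is at most the number of pushes, which is at most 3382. Total work <= 2 * 3382, hence O(1) amortized per operation.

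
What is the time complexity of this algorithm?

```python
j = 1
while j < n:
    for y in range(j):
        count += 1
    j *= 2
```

Time complexity: O(n).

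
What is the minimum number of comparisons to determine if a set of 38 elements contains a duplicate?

Determining if 38 elements are all distinct requires Omega(n log n) comparisons in the comparison model. This follows from the element distinctness lower bound.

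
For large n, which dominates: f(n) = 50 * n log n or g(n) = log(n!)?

f(n) = 50 * n log n and g(n) = log(n!) are Theta of each other: Stirling: log(n!) = n log n - n + O(log n) = Theta(n log n); the constant 50 doesn't change the Theta class.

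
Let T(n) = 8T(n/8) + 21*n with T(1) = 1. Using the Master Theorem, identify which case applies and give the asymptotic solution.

a=8, b=8, f(n)=21*n.
log_8(8) = 1, so n^(log_b(a)) = n.
f(n) = Theta(n), so Case 2 applies.
T(n) = Theta(n log n).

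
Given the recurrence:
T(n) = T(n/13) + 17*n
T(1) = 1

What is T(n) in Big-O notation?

Geometric series: 17*n*(1 + 1/13 + 1/13^2 + ...) = O(n). T(n) = O(n).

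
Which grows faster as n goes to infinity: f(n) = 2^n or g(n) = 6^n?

g(n) = 6^n grows faster: (6/2)^n -> infinity since 6/2 > 1.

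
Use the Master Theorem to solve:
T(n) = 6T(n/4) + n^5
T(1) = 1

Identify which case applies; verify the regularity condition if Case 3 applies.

a=6, b=4, f(n)=n^5.
log_4(6) = 1.292 < 5.
f(n) = Omega(n^(1.292+epsilon)) for some epsilon > 0, so Case 3 is the candidate.
Regularity: a*f(n/b) = 6*1*(n/4)^5 = (6/1024)*1*n^5 <= c*f(n) with c = 6/1024 < 1. Satisfied.
Case 3: T(n) = Theta(n^5).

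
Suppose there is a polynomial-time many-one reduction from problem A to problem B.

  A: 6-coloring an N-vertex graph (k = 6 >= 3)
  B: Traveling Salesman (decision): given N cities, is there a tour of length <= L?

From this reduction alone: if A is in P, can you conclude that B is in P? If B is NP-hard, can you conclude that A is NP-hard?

A poly-time reduction A <=_p B transfers tractability DOWN (B easy => A easy) and hardness UP (A hard => B hard), not the reverse.
From A in P, the reduction alone does NOT give B in P: any problem in P trivially reduces to SAT, yet SAT is not known to be in P.
From B NP-hard, the reduction alone does NOT give A NP-hard: again, easy problems reduce to hard ones.
(Here in fact A is NP-complete and B is NP-complete.)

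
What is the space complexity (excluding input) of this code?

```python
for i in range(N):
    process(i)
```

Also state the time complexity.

Space complexity: O(1).
Only a constant amount of auxiliary storage is used; nothing grows with n.
Time complexity: O(n).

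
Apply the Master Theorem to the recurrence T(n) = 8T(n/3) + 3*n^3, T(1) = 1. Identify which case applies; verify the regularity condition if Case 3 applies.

a=8, b=3, f(n)=3*n^3.
log_3(8) = 1.893 < 3.
f(n) = Omega(n^(1.893+epsilon)) for some epsilon > 0, so Case 3 is the candidate.
Regularity: a*f(n/b) = 8*3*(n/3)^3 = (8/27)*3*n^3 <= c*f(n) with c = 8/27 < 1. Satisfied.
Case 3: T(n) = Theta(n^3).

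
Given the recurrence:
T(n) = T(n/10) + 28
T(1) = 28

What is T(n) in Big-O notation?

Each step divides n by 10 and adds 28. After log_10(n) steps, T(n) = O(log n).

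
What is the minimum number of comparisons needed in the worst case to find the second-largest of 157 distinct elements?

Lower bound: finding the max needs 157-1 comparisons. By the adversary weight-doubling argument, the max must personally win >= ceil(log_2(157)) = 8 comparisons; the 2nd-largest is among those 8 losers, needing 8-1 more comparisons. Total >= 157-1 + 8-1 = 163. A balanced knockout tournament achieves this.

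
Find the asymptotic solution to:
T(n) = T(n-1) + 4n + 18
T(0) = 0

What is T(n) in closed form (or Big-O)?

Dominant term in sum is 4*sum(i, i=1..n) = 4*n*(n+1)/2 = O(n^2).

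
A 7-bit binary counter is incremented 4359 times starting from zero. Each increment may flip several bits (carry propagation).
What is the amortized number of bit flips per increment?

Bit i flips on every 2^i-th increment, so over 4359 increments bit i flips floor(4359/2^i) times. Summing over i: total flips < 2 * 4359. Amortized: < 2 = O(1) per increment.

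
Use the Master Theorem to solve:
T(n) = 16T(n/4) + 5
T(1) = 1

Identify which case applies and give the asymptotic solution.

a=16, b=4, f(n)=5.
log_4(16) = 2 > 0.
Since f(n) = O(n^0) is polynomially smaller than n^2, Case 1 applies.
T(n) = Theta(n^2).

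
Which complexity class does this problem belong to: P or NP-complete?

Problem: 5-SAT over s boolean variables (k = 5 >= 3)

This problem is NP-complete: 3-SAT is NP-complete (Cook-Levin); k-SAT for k>=3 reduces from 3-SAT.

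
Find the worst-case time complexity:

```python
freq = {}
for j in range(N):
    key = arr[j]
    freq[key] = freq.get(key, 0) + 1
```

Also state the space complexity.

Time complexity: O(n).
Space complexity: O(n).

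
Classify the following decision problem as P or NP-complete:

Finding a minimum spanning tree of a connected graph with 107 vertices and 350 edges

This problem is in P: Kruskal's / Prim's algorithms run in polynomial time.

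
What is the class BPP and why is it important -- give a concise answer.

BPP (Bounded-error Probabilistic Polynomial time) is the class of problems solvable by a randomized algorithm in polynomial time with error probability at most 1/3. BPP contains P and is contained in PSPACE. It is widely conjectured that P = BPP, meaning randomness does not help for decision problems.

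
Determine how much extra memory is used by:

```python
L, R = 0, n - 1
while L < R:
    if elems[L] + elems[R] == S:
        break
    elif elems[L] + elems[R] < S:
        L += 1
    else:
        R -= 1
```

Space complexity: O(1).
Only a constant amount of auxiliary storage is used; nothing grows with n.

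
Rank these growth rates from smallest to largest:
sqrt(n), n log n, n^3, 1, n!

Ordered by growth rate: 1 < sqrt(n) < n log n < n^3 < n!.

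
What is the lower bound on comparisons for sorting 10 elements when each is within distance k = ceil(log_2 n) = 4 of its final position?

Partition the 10 positions into floor(n/k) blocks of k = 4 consecutive positions; any permutation within a block keeps every element within k of its final position, so there are at least (k!)^(n/k) distinguishable inputs. Lower bound: log_2((k!)^(n/k)) = (n/k) * log_2(k!) = Theta(n log k); with k = ceil(log_2 n), this is Omega(n log log n).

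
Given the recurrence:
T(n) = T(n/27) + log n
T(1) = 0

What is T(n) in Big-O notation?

Each of the log_27(n) levels adds O(log n). T(n) = O(log^2 n).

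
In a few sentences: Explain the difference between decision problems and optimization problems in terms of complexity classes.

Decision problems have yes/no answers and are classified into P, NP, etc. Optimization problems seek the best solution. Every optimization problem has a corresponding decision version. If the decision version is NP-complete, the optimization version is NP-hard.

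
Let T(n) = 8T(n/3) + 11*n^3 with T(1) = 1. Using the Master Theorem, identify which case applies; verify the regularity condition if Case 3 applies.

a=8, b=3, f(n)=11*n^3.
log_3(8) = 1.893 < 3.
f(n) = Omega(n^(1.893+epsilon)) for some epsilon > 0, so Case 3 is the candidate.
Regularity: a*f(n/b) = 8*11*(n/3)^3 = (8/27)*11*n^3 <= c*f(n) with c = 8/27 < 1. Satisfied.
Case 3: T(n) = Theta(n^3).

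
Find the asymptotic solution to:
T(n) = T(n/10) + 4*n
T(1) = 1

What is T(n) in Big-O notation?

Geometric series: 4*n*(1 + 1/10 + 1/10^2 + ...) = O(n). T(n) = O(n).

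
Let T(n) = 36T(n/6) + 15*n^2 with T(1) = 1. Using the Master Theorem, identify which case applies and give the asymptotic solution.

a=36, b=6, f(n)=15*n^2.
log_6(36) = 2, so n^(log_b(a)) = n^2.
f(n) = Theta(n^2), so Case 2 applies.
T(n) = Theta(n^2 log n).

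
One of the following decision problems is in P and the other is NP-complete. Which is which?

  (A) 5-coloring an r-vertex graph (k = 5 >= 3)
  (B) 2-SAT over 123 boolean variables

(A) is NP-complete: graph k-coloring for k>=3 is NP-complete by reduction from 3-SAT.
(B) is P: 2-SAT is solvable in linear time via implication-graph SCCs.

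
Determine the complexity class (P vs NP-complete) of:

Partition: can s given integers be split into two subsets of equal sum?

This problem is NP-complete: Subset Sum reduces to it (one of Karp's 21 NP-complete problems).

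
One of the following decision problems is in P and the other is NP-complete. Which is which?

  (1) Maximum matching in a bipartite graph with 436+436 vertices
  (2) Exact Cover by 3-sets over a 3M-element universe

(1) is P: Hopcroft-Karp runs in O(E sqrt(V)).
(2) is NP-complete: one of Karp's 21 NP-complete problems.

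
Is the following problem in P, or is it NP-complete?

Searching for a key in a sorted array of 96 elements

This problem is in P: binary search runs in O(log n).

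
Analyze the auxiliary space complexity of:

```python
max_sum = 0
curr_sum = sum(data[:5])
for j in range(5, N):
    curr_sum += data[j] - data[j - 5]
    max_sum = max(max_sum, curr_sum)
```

Space complexity: O(1).
Only a constant amount of auxiliary storage is used; nothing grows with n.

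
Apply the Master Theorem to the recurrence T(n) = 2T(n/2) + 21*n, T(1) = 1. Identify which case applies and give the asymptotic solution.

a=2, b=2, f(n)=21*n.
log_2(2) = 1, so n^(log_b(a)) = n.
f(n) = Theta(n), so Case 2 applies.
T(n) = Theta(n log n).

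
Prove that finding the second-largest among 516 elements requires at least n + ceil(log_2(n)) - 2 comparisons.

Lower bound (adversary): identifying the maximum requires 516-1 comparisons (each eliminates one candidate). Assign weight 1 to each element; on each comparison the adversary lets the heavier side win and gives it the loser's weight. The max ends with weight 516, but each comparison it wins at most doubles its weight, so the max must win >= ceil(log_2(516)) = 10 comparisons. The second-largest is one of those 10 direct losers to the max, and identifying which one is largest needs >= 10-1 further comparisons. Total >= 516-1 + 10-1 = 524.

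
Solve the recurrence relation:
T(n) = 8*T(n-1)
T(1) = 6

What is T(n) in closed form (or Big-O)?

Each step multiplies by 8. T(n) = T(1)*8^(n-1) = 6*8^(n-1).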